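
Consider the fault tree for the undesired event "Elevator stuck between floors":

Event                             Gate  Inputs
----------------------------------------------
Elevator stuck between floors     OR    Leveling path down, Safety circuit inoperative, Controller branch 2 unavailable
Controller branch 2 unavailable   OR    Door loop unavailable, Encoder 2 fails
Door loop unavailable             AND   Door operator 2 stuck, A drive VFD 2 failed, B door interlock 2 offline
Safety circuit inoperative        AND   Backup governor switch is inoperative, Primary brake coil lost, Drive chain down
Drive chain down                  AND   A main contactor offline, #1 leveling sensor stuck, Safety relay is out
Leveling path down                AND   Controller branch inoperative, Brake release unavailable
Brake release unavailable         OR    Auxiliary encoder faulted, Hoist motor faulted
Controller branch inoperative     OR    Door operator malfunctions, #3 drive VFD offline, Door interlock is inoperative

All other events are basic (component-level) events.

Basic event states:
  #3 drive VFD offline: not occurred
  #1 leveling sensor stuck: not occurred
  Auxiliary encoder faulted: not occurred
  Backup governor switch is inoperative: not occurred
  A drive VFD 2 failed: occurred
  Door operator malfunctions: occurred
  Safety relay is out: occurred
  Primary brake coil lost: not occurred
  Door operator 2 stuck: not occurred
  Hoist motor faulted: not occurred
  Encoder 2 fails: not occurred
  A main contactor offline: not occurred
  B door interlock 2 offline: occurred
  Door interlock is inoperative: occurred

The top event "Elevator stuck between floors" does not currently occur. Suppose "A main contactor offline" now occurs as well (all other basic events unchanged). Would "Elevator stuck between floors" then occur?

Counterfactual: set "A main contactor offline" to occurred.
Controller branch inoperative [OR]: Door operator malfunctions=occurs, #3 drive VFD offline=not, Door interlock is inoperative=occurs → at least one input occurs → occurs.
Brake release unavailable [OR]: Auxiliary encoder faulted=not, Hoist motor faulted=not → no input occurs → does not occur.
Leveling path down [AND]: Controller branch inoperative=occurs, Brake release unavailable=not → not all inputs occur → does not occur.
Drive chain down [AND]: A main contactor offline=occurs, #1 leveling sensor stuck=not, Safety relay is out=occurs → not all inputs occur → does not occur.
Safety circuit inoperative [AND]: Backup governor switch is inoperative=not, Primary brake coil lost=not, Drive chain down=not → not all inputs occur → does not occur.
Door loop unavailable [AND]: Door operator 2 stuck=not, A drive VFD 2 failed=occurs, B door interlock 2 offline=occurs → not all inputs occur → does not occur.
Controller branch 2 unavailable [OR]: Door loop unavailable=not, Encoder 2 fails=not → no input occurs → does not occur.
Elevator stuck between floors [OR]: Leveling path down=not, Safety circuit inoperative=not, Controller branch 2 unavailable=not → no input occurs → does not occur.

No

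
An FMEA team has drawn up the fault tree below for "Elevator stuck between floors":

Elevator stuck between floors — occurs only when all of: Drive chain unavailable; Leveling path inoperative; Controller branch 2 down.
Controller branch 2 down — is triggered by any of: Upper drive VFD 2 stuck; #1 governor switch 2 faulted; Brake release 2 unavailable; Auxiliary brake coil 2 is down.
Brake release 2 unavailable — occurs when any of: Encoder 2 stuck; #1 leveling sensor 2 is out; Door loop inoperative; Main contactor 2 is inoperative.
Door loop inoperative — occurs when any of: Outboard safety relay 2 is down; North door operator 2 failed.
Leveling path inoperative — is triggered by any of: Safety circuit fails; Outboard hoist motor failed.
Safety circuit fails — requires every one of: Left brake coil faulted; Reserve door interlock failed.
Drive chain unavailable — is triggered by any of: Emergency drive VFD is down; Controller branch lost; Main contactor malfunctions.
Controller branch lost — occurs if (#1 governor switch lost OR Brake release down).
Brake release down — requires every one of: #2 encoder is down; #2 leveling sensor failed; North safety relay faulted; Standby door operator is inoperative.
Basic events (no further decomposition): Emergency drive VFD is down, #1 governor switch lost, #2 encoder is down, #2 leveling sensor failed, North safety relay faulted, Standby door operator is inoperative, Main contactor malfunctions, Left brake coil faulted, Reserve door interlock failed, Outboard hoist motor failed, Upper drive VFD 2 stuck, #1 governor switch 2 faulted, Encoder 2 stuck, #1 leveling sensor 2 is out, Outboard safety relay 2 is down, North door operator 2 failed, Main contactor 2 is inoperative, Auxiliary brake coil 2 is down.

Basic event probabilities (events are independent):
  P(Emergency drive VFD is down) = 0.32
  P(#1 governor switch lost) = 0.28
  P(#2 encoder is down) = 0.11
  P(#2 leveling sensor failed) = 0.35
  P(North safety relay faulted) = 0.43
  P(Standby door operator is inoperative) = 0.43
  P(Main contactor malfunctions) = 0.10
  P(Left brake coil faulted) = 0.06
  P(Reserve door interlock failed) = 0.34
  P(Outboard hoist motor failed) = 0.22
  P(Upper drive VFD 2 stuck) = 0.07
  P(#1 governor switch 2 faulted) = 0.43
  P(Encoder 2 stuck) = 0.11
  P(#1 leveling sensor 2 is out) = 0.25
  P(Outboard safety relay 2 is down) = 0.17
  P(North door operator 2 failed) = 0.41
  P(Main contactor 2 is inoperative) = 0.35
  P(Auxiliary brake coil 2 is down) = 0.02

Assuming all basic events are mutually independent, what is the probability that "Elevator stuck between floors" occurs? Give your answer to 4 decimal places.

0.1181

P(Brake release down) [AND] = 0.11 × 0.35 × 0.43 × 0.43 = 0.007119
P(Controller branch lost) [OR] = 1 − (1−0.28) × (1−0.007119) = 0.285126
P(Drive chain unavailable) [OR] = 1 − (1−0.32) × (1−0.285126) × (1−0.10) = 0.562497
P(Safety circuit fails) [AND] = 0.06 × 0.34 = 0.020400
P(Leveling path inoperative) [OR] = 1 − (1−0.020400) × (1−0.22) = 0.235912
P(Door loop inoperative) [OR] = 1 − (1−0.17) × (1−0.41) = 0.510300
P(Brake release 2 unavailable) [OR] = 1 − (1−0.11) × (1−0.25) × (1−0.510300) × (1−0.35) = 0.787531
P(Controller branch 2 down) [OR] = 1 − (1−0.07) × (1−0.43) × (1−0.787531) × (1−0.02) = 0.889623
P(Elevator stuck between floors) [AND] = 0.562497 × 0.235912 × 0.889623 = 0.118053
Rounded to 4 decimal places: P(Elevator stuck between floors) ≈ 0.1181.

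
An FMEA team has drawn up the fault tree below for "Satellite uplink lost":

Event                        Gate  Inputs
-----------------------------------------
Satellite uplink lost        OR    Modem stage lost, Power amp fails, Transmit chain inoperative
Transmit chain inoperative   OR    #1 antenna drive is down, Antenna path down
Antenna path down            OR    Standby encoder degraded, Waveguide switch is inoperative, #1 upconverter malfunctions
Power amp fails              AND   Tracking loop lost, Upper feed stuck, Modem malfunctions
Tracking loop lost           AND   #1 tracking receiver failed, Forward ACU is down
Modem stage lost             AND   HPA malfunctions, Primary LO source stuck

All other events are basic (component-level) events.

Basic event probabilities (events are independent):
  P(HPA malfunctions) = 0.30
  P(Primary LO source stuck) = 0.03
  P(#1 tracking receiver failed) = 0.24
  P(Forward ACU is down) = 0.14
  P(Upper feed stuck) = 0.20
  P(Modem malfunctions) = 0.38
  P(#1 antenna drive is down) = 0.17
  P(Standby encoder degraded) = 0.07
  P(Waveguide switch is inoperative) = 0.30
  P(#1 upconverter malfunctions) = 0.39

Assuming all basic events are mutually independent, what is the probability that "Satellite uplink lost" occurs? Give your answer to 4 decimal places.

0.6742

P(Modem stage lost) [AND] = 0.30 × 0.03 = 0.009000
P(Tracking loop lost) [AND] = 0.24 × 0.14 = 0.033600
P(Power amp fails) [AND] = 0.033600 × 0.20 × 0.38 = 0.002554
P(Antenna path down) [OR] = 1 − (1−0.07) × (1−0.30) × (1−0.39) = 0.602890
P(Transmit chain inoperative) [OR] = 1 − (1−0.17) × (1−0.602890) = 0.670399
P(Satellite uplink lost) [OR] = 1 − (1−0.009000) × (1−0.002554) × (1−0.670399) = 0.674200
Rounded to 4 decimal places: P(Satellite uplink lost) ≈ 0.6742.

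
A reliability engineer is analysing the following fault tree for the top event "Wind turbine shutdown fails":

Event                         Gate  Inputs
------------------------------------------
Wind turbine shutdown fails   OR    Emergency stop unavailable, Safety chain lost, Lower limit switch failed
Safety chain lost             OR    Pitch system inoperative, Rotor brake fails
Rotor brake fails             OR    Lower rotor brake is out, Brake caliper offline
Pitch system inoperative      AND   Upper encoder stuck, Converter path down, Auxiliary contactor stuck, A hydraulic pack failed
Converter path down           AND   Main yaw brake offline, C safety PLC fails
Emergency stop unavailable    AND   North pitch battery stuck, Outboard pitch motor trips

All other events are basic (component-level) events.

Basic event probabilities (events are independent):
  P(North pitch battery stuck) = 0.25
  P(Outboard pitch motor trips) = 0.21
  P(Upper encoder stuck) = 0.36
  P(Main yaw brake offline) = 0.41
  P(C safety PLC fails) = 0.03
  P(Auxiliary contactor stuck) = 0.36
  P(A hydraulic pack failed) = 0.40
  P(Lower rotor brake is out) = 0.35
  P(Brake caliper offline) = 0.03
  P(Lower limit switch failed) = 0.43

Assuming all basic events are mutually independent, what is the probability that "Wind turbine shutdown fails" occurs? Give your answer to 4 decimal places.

0.6597

P(Emergency stop unavailable) [AND] = 0.25 × 0.21 = 0.052500
P(Converter path down) [AND] = 0.41 × 0.03 = 0.012300
P(Pitch system inoperative) [AND] = 0.36 × 0.012300 × 0.36 × 0.40 = 0.000638
P(Rotor brake fails) [OR] = 1 − (1−0.35) × (1−0.03) = 0.369500
P(Safety chain lost) [OR] = 1 − (1−0.000638) × (1−0.369500) = 0.369902
P(Wind turbine shutdown fails) [OR] = 1 − (1−0.052500) × (1−0.369902) × (1−0.43) = 0.659700
Rounded to 4 decimal places: P(Wind turbine shutdown fails) ≈ 0.6597.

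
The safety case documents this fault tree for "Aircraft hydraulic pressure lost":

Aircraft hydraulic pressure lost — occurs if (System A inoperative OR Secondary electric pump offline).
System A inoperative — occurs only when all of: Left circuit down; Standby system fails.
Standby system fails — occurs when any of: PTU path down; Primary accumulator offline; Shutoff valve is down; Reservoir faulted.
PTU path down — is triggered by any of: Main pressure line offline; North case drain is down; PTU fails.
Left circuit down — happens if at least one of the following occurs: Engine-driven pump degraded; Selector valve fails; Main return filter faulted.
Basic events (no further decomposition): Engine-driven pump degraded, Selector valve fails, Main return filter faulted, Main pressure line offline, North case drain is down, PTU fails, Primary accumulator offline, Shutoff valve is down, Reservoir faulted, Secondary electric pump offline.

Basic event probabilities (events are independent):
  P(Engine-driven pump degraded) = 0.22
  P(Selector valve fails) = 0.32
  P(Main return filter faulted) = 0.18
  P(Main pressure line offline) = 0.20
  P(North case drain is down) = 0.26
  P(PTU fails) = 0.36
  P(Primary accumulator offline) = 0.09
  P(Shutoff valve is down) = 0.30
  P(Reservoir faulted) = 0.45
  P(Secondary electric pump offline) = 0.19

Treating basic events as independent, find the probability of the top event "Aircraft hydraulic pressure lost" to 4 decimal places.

P(Left circuit down) [OR] = 1 − (1−0.22) × (1−0.32) × (1−0.18) = 0.565072
P(PTU path down) [OR] = 1 − (1−0.20) × (1−0.26) × (1−0.36) = 0.621120
P(Standby system fails) [OR] = 1 − (1−0.621120) × (1−0.09) × (1−0.30) × (1−0.45) = 0.867259
P(System A inoperative) [AND] = 0.565072 × 0.867259 = 0.490064
P(Aircraft hydraulic pressure lost) [OR] = 1 − (1−0.490064) × (1−0.19) = 0.586952
Rounded to 4 decimal places: P(Aircraft hydraulic pressure lost) ≈ 0.5870.

0.5870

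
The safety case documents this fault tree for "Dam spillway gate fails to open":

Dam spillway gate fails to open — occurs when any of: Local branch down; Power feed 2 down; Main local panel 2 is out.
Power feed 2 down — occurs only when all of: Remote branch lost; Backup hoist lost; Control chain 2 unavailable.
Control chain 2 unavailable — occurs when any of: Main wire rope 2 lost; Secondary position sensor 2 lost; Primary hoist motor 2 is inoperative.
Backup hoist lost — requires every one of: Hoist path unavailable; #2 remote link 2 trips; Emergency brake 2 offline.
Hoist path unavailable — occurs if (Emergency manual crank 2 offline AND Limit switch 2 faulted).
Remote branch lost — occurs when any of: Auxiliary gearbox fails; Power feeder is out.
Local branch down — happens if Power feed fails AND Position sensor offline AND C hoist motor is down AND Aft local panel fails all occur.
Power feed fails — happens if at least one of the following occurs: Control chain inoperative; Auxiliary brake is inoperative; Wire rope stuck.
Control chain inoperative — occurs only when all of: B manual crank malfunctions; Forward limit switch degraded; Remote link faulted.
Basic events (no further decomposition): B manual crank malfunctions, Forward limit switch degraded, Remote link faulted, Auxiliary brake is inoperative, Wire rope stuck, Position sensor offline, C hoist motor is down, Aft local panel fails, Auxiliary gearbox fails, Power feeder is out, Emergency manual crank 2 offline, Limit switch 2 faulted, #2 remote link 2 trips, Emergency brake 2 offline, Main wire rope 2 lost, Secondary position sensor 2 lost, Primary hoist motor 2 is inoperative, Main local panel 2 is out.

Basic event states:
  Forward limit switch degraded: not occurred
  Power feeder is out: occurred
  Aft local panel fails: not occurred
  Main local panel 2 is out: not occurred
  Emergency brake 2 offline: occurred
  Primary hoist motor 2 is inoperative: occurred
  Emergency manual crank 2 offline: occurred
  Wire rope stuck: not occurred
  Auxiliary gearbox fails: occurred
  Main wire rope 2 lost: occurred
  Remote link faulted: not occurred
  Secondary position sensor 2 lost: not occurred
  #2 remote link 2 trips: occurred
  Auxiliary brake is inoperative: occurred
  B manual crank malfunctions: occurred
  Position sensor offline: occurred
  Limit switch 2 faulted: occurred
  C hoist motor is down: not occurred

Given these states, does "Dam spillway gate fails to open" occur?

Yes

Control chain inoperative [AND]: B manual crank malfunctions=occurs, Forward limit switch degraded=not, Remote link faulted=not → not all inputs occur → does not occur.
Power feed fails [OR]: Control chain inoperative=not, Auxiliary brake is inoperative=occurs, Wire rope stuck=not → at least one input occurs → occurs.
Local branch down [AND]: Power feed fails=occurs, Position sensor offline=occurs, C hoist motor is down=not, Aft local panel fails=not → not all inputs occur → does not occur.
Remote branch lost [OR]: Auxiliary gearbox fails=occurs, Power feeder is out=occurs → at least one input occurs → occurs.
Hoist path unavailable [AND]: Emergency manual crank 2 offline=occurs, Limit switch 2 faulted=occurs → all inputs occur → occurs.
Backup hoist lost [AND]: Hoist path unavailable=occurs, #2 remote link 2 trips=occurs, Emergency brake 2 offline=occurs → all inputs occur → occurs.
Control chain 2 unavailable [OR]: Main wire rope 2 lost=occurs, Secondary position sensor 2 lost=not, Primary hoist motor 2 is inoperative=occurs → at least one input occurs → occurs.
Power feed 2 down [AND]: Remote branch lost=occurs, Backup hoist lost=occurs, Control chain 2 unavailable=occurs → all inputs occur → occurs.
Dam spillway gate fails to open [OR]: Local branch down=not, Power feed 2 down=occurs, Main local panel 2 is out=not → at least one input occurs → occurs.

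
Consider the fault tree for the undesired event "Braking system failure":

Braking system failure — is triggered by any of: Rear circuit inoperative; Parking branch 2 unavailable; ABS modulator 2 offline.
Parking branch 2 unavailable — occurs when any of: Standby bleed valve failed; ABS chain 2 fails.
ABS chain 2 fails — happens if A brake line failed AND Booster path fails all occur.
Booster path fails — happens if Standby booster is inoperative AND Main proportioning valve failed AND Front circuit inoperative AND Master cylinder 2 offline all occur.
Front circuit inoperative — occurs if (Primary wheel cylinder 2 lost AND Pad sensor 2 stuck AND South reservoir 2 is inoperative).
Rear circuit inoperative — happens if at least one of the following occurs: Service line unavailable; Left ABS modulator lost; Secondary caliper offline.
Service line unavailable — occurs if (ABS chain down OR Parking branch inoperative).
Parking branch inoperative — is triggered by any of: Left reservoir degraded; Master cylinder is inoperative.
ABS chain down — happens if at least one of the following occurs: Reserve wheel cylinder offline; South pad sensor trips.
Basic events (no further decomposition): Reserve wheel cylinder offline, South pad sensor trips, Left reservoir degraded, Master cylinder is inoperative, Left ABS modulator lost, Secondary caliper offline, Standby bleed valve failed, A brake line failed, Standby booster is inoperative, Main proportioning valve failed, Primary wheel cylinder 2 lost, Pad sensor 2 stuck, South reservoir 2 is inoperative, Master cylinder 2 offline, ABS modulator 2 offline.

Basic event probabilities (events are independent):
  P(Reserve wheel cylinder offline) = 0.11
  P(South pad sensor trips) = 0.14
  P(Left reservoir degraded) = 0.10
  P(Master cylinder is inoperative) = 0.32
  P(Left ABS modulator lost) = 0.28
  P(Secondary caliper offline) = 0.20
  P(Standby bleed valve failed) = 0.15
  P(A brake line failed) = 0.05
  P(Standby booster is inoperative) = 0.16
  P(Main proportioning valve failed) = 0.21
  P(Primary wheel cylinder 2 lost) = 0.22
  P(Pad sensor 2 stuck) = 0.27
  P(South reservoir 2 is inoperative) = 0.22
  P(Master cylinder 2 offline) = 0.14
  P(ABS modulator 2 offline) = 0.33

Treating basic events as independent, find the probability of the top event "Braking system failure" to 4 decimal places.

P(ABS chain down) [OR] = 1 − (1−0.11) × (1−0.14) = 0.234600
P(Parking branch inoperative) [OR] = 1 − (1−0.10) × (1−0.32) = 0.388000
P(Service line unavailable) [OR] = 1 − (1−0.234600) × (1−0.388000) = 0.531575
P(Rear circuit inoperative) [OR] = 1 − (1−0.531575) × (1−0.28) × (1−0.20) = 0.730187
P(Front circuit inoperative) [AND] = 0.22 × 0.27 × 0.22 = 0.013068
P(Booster path fails) [AND] = 0.16 × 0.21 × 0.013068 × 0.14 = 0.000061
P(ABS chain 2 fails) [AND] = 0.05 × 0.000061 = 0.000003
P(Parking branch 2 unavailable) [OR] = 1 − (1−0.15) × (1−0.000003) = 0.150003
P(Braking system failure) [OR] = 1 − (1−0.730187) × (1−0.150003) × (1−0.33) = 0.846342
Rounded to 4 decimal places: P(Braking system failure) ≈ 0.8463.

0.8463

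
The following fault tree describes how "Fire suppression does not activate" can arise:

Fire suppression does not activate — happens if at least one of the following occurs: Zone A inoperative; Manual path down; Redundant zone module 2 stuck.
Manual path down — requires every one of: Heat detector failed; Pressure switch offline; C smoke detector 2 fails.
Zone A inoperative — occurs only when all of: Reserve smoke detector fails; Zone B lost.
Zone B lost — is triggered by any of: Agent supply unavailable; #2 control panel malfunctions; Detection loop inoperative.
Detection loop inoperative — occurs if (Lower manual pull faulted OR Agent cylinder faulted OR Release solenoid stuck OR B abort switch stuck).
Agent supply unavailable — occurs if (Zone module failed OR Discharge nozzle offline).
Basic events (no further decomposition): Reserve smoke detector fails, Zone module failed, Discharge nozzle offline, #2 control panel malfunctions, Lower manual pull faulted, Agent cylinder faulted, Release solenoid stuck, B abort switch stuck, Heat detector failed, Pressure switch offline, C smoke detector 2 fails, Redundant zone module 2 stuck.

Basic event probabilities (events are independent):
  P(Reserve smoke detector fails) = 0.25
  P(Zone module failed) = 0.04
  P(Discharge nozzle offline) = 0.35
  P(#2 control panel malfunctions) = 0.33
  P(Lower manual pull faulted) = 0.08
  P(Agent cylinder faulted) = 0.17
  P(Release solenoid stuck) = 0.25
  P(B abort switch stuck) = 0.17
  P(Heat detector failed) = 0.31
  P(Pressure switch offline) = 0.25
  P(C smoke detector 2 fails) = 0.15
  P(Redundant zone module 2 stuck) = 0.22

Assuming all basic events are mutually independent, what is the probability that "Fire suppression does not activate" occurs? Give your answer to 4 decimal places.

0.3835

P(Agent supply unavailable) [OR] = 1 − (1−0.04) × (1−0.35) = 0.376000
P(Detection loop inoperative) [OR] = 1 − (1−0.08) × (1−0.17) × (1−0.25) × (1−0.17) = 0.524659
P(Zone B lost) [OR] = 1 − (1−0.376000) × (1−0.33) × (1−0.524659) = 0.801269
P(Zone A inoperative) [AND] = 0.25 × 0.801269 = 0.200317
P(Manual path down) [AND] = 0.31 × 0.25 × 0.15 = 0.011625
P(Fire suppression does not activate) [OR] = 1 − (1−0.200317) × (1−0.011625) × (1−0.22) = 0.383498
Rounded to 4 decimal places: P(Fire suppression does not activate) ≈ 0.3835.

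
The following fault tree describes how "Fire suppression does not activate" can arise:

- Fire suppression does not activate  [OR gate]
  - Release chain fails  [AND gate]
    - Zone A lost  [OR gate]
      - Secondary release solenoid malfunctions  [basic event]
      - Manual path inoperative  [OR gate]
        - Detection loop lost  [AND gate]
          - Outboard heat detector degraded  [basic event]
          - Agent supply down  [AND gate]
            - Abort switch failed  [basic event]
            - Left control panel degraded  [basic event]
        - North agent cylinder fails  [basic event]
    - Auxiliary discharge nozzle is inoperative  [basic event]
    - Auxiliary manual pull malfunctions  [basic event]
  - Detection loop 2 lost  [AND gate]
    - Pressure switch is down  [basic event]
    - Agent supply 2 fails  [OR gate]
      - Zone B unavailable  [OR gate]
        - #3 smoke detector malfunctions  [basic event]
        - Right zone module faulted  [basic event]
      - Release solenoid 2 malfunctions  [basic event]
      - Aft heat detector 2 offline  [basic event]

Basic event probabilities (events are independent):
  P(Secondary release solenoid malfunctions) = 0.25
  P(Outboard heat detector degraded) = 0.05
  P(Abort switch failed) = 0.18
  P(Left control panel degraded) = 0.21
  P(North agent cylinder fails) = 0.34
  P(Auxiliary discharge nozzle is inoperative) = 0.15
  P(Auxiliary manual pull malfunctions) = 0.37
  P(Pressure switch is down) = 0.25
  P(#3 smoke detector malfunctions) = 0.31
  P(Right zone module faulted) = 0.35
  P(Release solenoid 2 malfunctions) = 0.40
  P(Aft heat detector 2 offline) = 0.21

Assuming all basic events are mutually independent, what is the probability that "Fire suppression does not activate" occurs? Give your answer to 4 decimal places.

P(Agent supply down) [AND] = 0.18 × 0.21 = 0.037800
P(Detection loop lost) [AND] = 0.05 × 0.037800 = 0.001890
P(Manual path inoperative) [OR] = 1 − (1−0.001890) × (1−0.34) = 0.341247
P(Zone A lost) [OR] = 1 − (1−0.25) × (1−0.341247) = 0.505935
P(Release chain fails) [AND] = 0.505935 × 0.15 × 0.37 = 0.028079
P(Zone B unavailable) [OR] = 1 − (1−0.31) × (1−0.35) = 0.551500
P(Agent supply 2 fails) [OR] = 1 − (1−0.551500) × (1−0.40) × (1−0.21) = 0.787411
P(Detection loop 2 lost) [AND] = 0.25 × 0.787411 = 0.196853
P(Fire suppression does not activate) [OR] = 1 − (1−0.028079) × (1−0.196853) = 0.219405
Rounded to 4 decimal places: P(Fire suppression does not activate) ≈ 0.2194.

0.2194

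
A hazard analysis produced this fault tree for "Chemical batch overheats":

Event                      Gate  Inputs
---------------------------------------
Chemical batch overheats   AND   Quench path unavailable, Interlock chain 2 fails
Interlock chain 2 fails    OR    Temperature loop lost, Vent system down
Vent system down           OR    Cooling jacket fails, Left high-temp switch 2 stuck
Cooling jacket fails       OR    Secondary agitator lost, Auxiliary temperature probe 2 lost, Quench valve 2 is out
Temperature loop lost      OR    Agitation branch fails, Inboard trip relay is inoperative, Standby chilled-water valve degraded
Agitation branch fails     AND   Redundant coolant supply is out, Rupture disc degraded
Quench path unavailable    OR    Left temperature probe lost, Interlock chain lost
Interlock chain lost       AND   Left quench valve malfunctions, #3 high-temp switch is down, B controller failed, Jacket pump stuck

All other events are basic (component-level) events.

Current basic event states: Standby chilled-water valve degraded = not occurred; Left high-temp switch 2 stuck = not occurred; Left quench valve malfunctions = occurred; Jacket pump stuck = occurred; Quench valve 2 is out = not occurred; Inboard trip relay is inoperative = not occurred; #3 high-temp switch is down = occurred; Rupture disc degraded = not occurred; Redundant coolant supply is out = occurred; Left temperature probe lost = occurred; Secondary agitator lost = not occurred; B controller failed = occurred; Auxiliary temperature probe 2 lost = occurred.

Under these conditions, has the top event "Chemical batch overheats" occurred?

Interlock chain lost [AND]: Left quench valve malfunctions=occurs, #3 high-temp switch is down=occurs, B controller failed=occurs, Jacket pump stuck=occurs → all inputs occur → occurs.
Quench path unavailable [OR]: Left temperature probe lost=occurs, Interlock chain lost=occurs → at least one input occurs → occurs.
Agitation branch fails [AND]: Redundant coolant supply is out=occurs, Rupture disc degraded=not → not all inputs occur → does not occur.
Temperature loop lost [OR]: Agitation branch fails=not, Inboard trip relay is inoperative=not, Standby chilled-water valve degraded=not → no input occurs → does not occur.
Cooling jacket fails [OR]: Secondary agitator lost=not, Auxiliary temperature probe 2 lost=occurs, Quench valve 2 is out=not → at least one input occurs → occurs.
Vent system down [OR]: Cooling jacket fails=occurs, Left high-temp switch 2 stuck=not → at least one input occurs → occurs.
Interlock chain 2 fails [OR]: Temperature loop lost=not, Vent system down=occurs → at least one input occurs → occurs.
Chemical batch overheats [AND]: Quench path unavailable=occurs, Interlock chain 2 fails=occurs → all inputs occur → occurs.

Yes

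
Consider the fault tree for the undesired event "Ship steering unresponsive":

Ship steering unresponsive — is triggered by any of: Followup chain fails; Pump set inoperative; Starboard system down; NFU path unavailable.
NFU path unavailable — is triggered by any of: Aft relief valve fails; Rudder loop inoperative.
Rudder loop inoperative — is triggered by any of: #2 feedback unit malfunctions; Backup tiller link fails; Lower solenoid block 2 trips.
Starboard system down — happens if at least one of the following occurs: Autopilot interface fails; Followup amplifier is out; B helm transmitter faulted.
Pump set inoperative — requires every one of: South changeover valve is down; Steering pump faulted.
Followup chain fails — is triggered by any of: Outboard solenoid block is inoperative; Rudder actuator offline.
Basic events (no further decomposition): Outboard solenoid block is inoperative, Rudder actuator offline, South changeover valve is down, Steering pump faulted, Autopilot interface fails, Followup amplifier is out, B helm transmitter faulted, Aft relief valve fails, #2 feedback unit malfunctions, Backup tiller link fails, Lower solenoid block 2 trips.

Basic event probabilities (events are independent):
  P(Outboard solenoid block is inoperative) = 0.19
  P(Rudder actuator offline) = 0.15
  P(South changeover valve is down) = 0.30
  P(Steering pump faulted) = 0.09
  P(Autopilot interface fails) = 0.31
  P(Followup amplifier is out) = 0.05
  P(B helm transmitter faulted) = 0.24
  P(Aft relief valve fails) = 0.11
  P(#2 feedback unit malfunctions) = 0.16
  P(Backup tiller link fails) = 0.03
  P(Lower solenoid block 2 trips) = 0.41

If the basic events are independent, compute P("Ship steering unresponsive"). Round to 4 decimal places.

0.8572

P(Followup chain fails) [OR] = 1 − (1−0.19) × (1−0.15) = 0.311500
P(Pump set inoperative) [AND] = 0.30 × 0.09 = 0.027000
P(Starboard system down) [OR] = 1 − (1−0.31) × (1−0.05) × (1−0.24) = 0.501820
P(Rudder loop inoperative) [OR] = 1 − (1−0.16) × (1−0.03) × (1−0.41) = 0.519268
P(NFU path unavailable) [OR] = 1 − (1−0.11) × (1−0.519268) = 0.572149
P(Ship steering unresponsive) [OR] = 1 − (1−0.311500) × (1−0.027000) × (1−0.501820) × (1−0.572149) = 0.857211
Rounded to 4 decimal places: P(Ship steering unresponsive) ≈ 0.8572.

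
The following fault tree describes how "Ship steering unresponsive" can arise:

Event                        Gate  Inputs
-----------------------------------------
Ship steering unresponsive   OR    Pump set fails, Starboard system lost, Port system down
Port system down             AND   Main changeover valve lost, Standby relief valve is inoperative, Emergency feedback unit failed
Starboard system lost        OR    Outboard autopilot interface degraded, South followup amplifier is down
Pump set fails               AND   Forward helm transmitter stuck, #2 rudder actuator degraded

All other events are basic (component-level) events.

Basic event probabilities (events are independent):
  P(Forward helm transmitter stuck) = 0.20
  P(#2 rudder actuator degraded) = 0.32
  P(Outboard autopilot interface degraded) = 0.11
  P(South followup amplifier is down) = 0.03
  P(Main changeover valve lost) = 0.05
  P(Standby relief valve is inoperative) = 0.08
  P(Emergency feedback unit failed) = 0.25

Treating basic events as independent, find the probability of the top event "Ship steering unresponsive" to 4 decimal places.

P(Pump set fails) [AND] = 0.20 × 0.32 = 0.064000
P(Starboard system lost) [OR] = 1 − (1−0.11) × (1−0.03) = 0.136700
P(Port system down) [AND] = 0.05 × 0.08 × 0.25 = 0.001000
P(Ship steering unresponsive) [OR] = 1 − (1−0.064000) × (1−0.136700) × (1−0.001000) = 0.192759
Rounded to 4 decimal places: P(Ship steering unresponsive) ≈ 0.1928.

0.1928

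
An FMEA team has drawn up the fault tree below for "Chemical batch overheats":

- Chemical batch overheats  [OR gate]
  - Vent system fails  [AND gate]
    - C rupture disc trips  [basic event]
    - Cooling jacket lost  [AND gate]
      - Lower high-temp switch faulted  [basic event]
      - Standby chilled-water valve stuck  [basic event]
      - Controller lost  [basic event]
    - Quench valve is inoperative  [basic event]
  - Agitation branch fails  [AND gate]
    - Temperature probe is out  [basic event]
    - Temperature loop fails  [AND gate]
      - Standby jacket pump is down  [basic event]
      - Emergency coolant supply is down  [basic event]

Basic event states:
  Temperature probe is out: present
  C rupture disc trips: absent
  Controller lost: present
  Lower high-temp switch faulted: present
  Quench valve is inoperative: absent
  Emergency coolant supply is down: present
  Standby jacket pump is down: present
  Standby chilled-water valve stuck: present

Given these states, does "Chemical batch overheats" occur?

Yes

Cooling jacket lost [AND]: Lower high-temp switch faulted=occurs, Standby chilled-water valve stuck=occurs, Controller lost=occurs → all inputs occur → occurs.
Vent system fails [AND]: C rupture disc trips=not, Cooling jacket lost=occurs, Quench valve is inoperative=not → not all inputs occur → does not occur.
Temperature loop fails [AND]: Standby jacket pump is down=occurs, Emergency coolant supply is down=occurs → all inputs occur → occurs.
Agitation branch fails [AND]: Temperature probe is out=occurs, Temperature loop fails=occurs → all inputs occur → occurs.
Chemical batch overheats [OR]: Vent system fails=not, Agitation branch fails=occurs → at least one input occurs → occurs.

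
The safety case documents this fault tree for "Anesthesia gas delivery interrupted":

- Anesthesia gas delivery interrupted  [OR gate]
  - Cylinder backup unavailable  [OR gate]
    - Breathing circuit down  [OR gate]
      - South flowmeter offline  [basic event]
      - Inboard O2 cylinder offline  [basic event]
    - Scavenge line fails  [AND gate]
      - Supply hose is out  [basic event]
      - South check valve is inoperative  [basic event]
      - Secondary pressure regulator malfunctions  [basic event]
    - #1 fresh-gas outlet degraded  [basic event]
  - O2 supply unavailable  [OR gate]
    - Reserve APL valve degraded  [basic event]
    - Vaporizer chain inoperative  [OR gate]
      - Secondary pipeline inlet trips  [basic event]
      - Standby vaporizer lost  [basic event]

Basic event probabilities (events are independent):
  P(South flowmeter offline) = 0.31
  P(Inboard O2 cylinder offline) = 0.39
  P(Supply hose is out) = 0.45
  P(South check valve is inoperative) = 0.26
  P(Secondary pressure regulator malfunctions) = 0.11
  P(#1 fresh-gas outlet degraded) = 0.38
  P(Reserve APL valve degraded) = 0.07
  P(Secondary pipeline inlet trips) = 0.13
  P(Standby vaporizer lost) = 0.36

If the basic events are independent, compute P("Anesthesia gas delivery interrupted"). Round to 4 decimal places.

0.8666

P(Breathing circuit down) [OR] = 1 − (1−0.31) × (1−0.39) = 0.579100
P(Scavenge line fails) [AND] = 0.45 × 0.26 × 0.11 = 0.012870
P(Cylinder backup unavailable) [OR] = 1 − (1−0.579100) × (1−0.012870) × (1−0.38) = 0.742401
P(Vaporizer chain inoperative) [OR] = 1 − (1−0.13) × (1−0.36) = 0.443200
P(O2 supply unavailable) [OR] = 1 − (1−0.07) × (1−0.443200) = 0.482176
P(Anesthesia gas delivery interrupted) [OR] = 1 − (1−0.742401) × (1−0.482176) = 0.866609
Rounded to 4 decimal places: P(Anesthesia gas delivery interrupted) ≈ 0.8666.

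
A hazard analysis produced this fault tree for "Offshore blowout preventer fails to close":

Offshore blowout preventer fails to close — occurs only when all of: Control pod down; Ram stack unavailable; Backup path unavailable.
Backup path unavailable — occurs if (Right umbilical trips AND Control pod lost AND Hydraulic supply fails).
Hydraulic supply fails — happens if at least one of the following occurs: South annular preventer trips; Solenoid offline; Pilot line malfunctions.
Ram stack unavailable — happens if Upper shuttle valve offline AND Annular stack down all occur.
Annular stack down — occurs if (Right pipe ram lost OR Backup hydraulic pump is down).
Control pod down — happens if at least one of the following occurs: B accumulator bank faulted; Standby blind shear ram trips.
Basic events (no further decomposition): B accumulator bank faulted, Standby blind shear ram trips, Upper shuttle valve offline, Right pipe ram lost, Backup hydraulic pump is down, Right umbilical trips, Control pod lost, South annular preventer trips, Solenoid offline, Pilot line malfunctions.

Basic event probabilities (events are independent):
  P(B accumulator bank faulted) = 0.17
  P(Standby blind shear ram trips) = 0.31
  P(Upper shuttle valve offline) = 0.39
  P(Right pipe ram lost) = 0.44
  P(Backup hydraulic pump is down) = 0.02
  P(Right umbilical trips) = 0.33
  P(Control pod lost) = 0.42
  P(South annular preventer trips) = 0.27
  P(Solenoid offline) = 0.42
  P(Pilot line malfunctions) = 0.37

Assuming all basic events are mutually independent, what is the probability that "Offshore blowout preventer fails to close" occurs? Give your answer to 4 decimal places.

P(Control pod down) [OR] = 1 − (1−0.17) × (1−0.31) = 0.427300
P(Annular stack down) [OR] = 1 − (1−0.44) × (1−0.02) = 0.451200
P(Ram stack unavailable) [AND] = 0.39 × 0.451200 = 0.175968
P(Hydraulic supply fails) [OR] = 1 − (1−0.27) × (1−0.42) × (1−0.37) = 0.733258
P(Backup path unavailable) [AND] = 0.33 × 0.42 × 0.733258 = 0.101630
P(Offshore blowout preventer fails to close) [AND] = 0.427300 × 0.175968 × 0.101630 = 0.007642
Rounded to 4 decimal places: P(Offshore blowout preventer fails to close) ≈ 0.0076.

0.0076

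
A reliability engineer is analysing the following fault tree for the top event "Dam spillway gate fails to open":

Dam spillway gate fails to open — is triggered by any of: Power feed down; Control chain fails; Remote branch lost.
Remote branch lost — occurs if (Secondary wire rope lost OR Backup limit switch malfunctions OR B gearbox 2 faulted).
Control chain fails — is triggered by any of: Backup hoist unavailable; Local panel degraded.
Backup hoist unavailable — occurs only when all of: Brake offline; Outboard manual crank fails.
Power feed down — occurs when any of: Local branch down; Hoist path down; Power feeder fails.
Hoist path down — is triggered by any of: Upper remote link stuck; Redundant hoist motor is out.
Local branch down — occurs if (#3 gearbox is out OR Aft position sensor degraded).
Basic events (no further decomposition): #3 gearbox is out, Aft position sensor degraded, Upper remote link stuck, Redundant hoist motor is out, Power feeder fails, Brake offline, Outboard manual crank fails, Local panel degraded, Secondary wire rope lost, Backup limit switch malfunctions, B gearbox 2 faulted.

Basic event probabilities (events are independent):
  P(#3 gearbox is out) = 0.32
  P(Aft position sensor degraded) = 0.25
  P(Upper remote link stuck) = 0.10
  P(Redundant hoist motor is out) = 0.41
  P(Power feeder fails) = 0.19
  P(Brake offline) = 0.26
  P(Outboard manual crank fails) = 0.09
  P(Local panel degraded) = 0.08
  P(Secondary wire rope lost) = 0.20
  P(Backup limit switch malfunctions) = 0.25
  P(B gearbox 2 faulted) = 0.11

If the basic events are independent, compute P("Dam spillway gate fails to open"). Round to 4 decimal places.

P(Local branch down) [OR] = 1 − (1−0.32) × (1−0.25) = 0.490000
P(Hoist path down) [OR] = 1 − (1−0.10) × (1−0.41) = 0.469000
P(Power feed down) [OR] = 1 − (1−0.490000) × (1−0.469000) × (1−0.19) = 0.780644
P(Backup hoist unavailable) [AND] = 0.26 × 0.09 = 0.023400
P(Control chain fails) [OR] = 1 − (1−0.023400) × (1−0.08) = 0.101528
P(Remote branch lost) [OR] = 1 − (1−0.20) × (1−0.25) × (1−0.11) = 0.466000
P(Dam spillway gate fails to open) [OR] = 1 − (1−0.780644) × (1−0.101528) × (1−0.466000) = 0.894756
Rounded to 4 decimal places: P(Dam spillway gate fails to open) ≈ 0.8948.

0.8948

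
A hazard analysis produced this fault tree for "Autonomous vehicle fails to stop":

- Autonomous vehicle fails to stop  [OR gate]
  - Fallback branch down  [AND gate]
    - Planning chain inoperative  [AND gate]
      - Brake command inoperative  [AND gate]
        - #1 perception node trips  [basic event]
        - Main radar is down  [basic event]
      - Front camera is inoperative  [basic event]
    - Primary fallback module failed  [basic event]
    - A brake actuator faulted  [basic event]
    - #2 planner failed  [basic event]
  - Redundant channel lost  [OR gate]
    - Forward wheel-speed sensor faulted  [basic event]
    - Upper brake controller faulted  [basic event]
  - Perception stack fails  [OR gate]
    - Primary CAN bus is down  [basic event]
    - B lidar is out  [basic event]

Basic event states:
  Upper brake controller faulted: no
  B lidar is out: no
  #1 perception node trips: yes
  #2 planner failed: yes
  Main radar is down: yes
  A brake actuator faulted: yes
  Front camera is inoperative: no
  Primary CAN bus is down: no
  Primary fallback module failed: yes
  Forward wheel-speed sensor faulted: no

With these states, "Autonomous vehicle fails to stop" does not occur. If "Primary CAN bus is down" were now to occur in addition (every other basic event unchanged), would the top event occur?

Yes

Counterfactual: set "Primary CAN bus is down" to occurred.
Brake command inoperative [AND]: #1 perception node trips=occurs, Main radar is down=occurs → all inputs occur → occurs.
Planning chain inoperative [AND]: Brake command inoperative=occurs, Front camera is inoperative=not → not all inputs occur → does not occur.
Fallback branch down [AND]: Planning chain inoperative=not, Primary fallback module failed=occurs, A brake actuator faulted=occurs, #2 planner failed=occurs → not all inputs occur → does not occur.
Redundant channel lost [OR]: Forward wheel-speed sensor faulted=not, Upper brake controller faulted=not → no input occurs → does not occur.
Perception stack fails [OR]: Primary CAN bus is down=occurs, B lidar is out=not → at least one input occurs → occurs.
Autonomous vehicle fails to stop [OR]: Fallback branch down=not, Redundant channel lost=not, Perception stack fails=occurs → at least one input occurs → occurs.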